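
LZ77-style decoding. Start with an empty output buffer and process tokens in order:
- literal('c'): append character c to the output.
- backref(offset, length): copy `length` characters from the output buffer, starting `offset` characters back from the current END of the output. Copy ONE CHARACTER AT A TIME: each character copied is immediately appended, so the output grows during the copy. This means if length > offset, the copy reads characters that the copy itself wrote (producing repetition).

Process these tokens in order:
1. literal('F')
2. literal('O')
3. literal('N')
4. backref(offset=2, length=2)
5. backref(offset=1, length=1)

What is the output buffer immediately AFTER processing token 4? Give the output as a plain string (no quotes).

Token 1: literal('F'). Output: "F"
Token 2: literal('O'). Output: "FO"
Token 3: literal('N'). Output: "FON"
Token 4: backref(off=2, len=2). Copied 'ON' from pos 1. Output: "FONON"

Answer: FONON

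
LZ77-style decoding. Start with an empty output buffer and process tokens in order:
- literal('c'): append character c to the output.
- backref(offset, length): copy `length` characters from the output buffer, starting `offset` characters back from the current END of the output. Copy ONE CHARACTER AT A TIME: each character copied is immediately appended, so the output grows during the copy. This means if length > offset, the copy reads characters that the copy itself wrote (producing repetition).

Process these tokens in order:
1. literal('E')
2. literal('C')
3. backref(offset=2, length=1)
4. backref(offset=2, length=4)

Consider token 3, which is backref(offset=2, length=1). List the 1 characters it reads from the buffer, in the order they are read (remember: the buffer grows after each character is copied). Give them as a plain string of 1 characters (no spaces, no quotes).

Token 1: literal('E'). Output: "E"
Token 2: literal('C'). Output: "EC"
Token 3: backref(off=2, len=1). Buffer before: "EC" (len 2)
  byte 1: read out[0]='E', append. Buffer now: "ECE"

Answer: E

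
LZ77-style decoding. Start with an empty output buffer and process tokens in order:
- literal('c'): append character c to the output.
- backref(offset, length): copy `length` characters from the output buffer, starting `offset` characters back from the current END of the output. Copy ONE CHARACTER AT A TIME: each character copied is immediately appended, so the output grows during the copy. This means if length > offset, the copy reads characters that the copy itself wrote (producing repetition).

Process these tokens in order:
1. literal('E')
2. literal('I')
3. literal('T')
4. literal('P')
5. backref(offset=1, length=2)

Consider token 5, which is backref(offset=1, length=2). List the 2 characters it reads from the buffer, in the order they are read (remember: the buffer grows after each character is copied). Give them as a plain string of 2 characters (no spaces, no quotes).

Answer: PP

Derivation:
Token 1: literal('E'). Output: "E"
Token 2: literal('I'). Output: "EI"
Token 3: literal('T'). Output: "EIT"
Token 4: literal('P'). Output: "EITP"
Token 5: backref(off=1, len=2). Buffer before: "EITP" (len 4)
  byte 1: read out[3]='P', append. Buffer now: "EITPP"
  byte 2: read out[4]='P', append. Buffer now: "EITPPP"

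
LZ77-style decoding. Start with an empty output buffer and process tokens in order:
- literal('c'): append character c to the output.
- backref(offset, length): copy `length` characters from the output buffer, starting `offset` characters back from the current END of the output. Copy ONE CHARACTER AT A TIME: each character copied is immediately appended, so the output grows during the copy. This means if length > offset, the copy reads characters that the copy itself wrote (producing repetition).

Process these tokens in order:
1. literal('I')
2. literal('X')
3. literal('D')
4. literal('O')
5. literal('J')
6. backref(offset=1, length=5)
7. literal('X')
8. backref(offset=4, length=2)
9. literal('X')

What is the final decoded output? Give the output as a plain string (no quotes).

Token 1: literal('I'). Output: "I"
Token 2: literal('X'). Output: "IX"
Token 3: literal('D'). Output: "IXD"
Token 4: literal('O'). Output: "IXDO"
Token 5: literal('J'). Output: "IXDOJ"
Token 6: backref(off=1, len=5) (overlapping!). Copied 'JJJJJ' from pos 4. Output: "IXDOJJJJJJ"
Token 7: literal('X'). Output: "IXDOJJJJJJX"
Token 8: backref(off=4, len=2). Copied 'JJ' from pos 7. Output: "IXDOJJJJJJXJJ"
Token 9: literal('X'). Output: "IXDOJJJJJJXJJX"

Answer: IXDOJJJJJJXJJX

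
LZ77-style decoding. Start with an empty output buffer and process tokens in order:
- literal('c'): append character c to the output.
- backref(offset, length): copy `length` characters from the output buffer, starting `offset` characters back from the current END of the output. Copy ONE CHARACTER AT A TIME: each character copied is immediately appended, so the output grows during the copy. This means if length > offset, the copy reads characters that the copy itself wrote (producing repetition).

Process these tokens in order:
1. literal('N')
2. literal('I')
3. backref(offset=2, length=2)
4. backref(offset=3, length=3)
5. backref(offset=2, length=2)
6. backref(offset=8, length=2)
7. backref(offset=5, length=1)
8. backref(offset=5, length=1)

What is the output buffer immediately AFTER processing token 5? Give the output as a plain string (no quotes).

Token 1: literal('N'). Output: "N"
Token 2: literal('I'). Output: "NI"
Token 3: backref(off=2, len=2). Copied 'NI' from pos 0. Output: "NINI"
Token 4: backref(off=3, len=3). Copied 'INI' from pos 1. Output: "NINIINI"
Token 5: backref(off=2, len=2). Copied 'NI' from pos 5. Output: "NINIININI"

Answer: NINIININI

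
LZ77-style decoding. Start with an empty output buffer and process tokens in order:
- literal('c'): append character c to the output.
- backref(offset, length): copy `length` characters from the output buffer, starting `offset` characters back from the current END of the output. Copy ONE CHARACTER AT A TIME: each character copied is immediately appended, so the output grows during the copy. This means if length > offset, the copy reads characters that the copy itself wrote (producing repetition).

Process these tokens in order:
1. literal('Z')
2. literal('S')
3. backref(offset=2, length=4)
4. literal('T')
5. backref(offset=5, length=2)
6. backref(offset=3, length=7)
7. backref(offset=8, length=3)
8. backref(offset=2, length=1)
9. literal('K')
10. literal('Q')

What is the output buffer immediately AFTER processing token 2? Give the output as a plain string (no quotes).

Answer: ZS

Derivation:
Token 1: literal('Z'). Output: "Z"
Token 2: literal('S'). Output: "ZS"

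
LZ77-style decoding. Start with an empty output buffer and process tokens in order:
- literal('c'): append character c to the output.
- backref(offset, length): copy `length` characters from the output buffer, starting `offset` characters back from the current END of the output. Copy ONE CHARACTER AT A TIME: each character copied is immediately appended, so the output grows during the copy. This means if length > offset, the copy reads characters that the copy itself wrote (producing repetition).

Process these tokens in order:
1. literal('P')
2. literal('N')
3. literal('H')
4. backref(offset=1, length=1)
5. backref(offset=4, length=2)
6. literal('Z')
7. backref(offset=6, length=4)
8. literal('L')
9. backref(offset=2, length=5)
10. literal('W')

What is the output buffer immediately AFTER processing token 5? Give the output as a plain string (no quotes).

Token 1: literal('P'). Output: "P"
Token 2: literal('N'). Output: "PN"
Token 3: literal('H'). Output: "PNH"
Token 4: backref(off=1, len=1). Copied 'H' from pos 2. Output: "PNHH"
Token 5: backref(off=4, len=2). Copied 'PN' from pos 0. Output: "PNHHPN"

Answer: PNHHPN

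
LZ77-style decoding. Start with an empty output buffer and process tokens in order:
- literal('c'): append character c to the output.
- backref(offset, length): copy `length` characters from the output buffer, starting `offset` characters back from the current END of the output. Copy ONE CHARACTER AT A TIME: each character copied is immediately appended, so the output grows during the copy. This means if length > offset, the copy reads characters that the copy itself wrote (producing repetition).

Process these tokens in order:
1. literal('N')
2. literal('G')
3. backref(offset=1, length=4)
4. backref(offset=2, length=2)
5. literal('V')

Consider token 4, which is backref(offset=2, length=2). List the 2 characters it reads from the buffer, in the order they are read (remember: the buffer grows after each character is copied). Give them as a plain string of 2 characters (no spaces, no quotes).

Token 1: literal('N'). Output: "N"
Token 2: literal('G'). Output: "NG"
Token 3: backref(off=1, len=4) (overlapping!). Copied 'GGGG' from pos 1. Output: "NGGGGG"
Token 4: backref(off=2, len=2). Buffer before: "NGGGGG" (len 6)
  byte 1: read out[4]='G', append. Buffer now: "NGGGGGG"
  byte 2: read out[5]='G', append. Buffer now: "NGGGGGGG"

Answer: GG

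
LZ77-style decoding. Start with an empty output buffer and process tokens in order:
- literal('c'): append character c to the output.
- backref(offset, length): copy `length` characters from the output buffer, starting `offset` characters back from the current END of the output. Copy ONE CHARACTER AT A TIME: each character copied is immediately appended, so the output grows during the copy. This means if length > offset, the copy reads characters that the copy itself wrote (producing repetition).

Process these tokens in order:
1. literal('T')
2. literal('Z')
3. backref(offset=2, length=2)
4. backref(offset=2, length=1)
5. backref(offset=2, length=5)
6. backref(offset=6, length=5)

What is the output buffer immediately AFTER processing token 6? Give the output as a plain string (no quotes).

Answer: TZTZTZTZTZTZTZT

Derivation:
Token 1: literal('T'). Output: "T"
Token 2: literal('Z'). Output: "TZ"
Token 3: backref(off=2, len=2). Copied 'TZ' from pos 0. Output: "TZTZ"
Token 4: backref(off=2, len=1). Copied 'T' from pos 2. Output: "TZTZT"
Token 5: backref(off=2, len=5) (overlapping!). Copied 'ZTZTZ' from pos 3. Output: "TZTZTZTZTZ"
Token 6: backref(off=6, len=5). Copied 'TZTZT' from pos 4. Output: "TZTZTZTZTZTZTZT"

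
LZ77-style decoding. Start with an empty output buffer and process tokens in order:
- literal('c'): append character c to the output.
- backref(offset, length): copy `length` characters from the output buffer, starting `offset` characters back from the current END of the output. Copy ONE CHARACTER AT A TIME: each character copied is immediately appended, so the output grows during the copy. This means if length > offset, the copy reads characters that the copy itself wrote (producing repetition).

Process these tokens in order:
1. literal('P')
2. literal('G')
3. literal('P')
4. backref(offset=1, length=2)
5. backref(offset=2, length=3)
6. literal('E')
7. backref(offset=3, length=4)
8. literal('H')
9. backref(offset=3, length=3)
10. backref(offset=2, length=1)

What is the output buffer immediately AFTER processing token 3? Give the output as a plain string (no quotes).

Answer: PGP

Derivation:
Token 1: literal('P'). Output: "P"
Token 2: literal('G'). Output: "PG"
Token 3: literal('P'). Output: "PGP"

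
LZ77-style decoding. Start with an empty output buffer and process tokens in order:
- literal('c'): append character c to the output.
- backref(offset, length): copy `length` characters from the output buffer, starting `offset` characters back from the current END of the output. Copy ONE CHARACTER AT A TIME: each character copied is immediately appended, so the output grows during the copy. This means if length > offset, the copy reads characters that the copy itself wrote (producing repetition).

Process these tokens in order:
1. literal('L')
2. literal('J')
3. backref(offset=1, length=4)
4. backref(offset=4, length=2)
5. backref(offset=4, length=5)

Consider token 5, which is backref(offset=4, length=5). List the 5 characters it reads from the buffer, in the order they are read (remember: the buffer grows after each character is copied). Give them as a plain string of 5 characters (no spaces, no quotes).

Token 1: literal('L'). Output: "L"
Token 2: literal('J'). Output: "LJ"
Token 3: backref(off=1, len=4) (overlapping!). Copied 'JJJJ' from pos 1. Output: "LJJJJJ"
Token 4: backref(off=4, len=2). Copied 'JJ' from pos 2. Output: "LJJJJJJJ"
Token 5: backref(off=4, len=5). Buffer before: "LJJJJJJJ" (len 8)
  byte 1: read out[4]='J', append. Buffer now: "LJJJJJJJJ"
  byte 2: read out[5]='J', append. Buffer now: "LJJJJJJJJJ"
  byte 3: read out[6]='J', append. Buffer now: "LJJJJJJJJJJ"
  byte 4: read out[7]='J', append. Buffer now: "LJJJJJJJJJJJ"
  byte 5: read out[8]='J', append. Buffer now: "LJJJJJJJJJJJJ"

Answer: JJJJJ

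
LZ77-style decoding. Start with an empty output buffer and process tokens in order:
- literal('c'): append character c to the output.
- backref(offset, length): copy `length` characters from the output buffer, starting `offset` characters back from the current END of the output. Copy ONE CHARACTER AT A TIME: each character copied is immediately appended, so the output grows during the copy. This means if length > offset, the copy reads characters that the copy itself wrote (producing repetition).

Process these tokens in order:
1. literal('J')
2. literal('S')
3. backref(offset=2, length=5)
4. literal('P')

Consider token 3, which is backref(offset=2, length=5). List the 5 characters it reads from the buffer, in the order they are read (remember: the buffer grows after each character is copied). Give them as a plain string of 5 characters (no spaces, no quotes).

Answer: JSJSJ

Derivation:
Token 1: literal('J'). Output: "J"
Token 2: literal('S'). Output: "JS"
Token 3: backref(off=2, len=5). Buffer before: "JS" (len 2)
  byte 1: read out[0]='J', append. Buffer now: "JSJ"
  byte 2: read out[1]='S', append. Buffer now: "JSJS"
  byte 3: read out[2]='J', append. Buffer now: "JSJSJ"
  byte 4: read out[3]='S', append. Buffer now: "JSJSJS"
  byte 5: read out[4]='J', append. Buffer now: "JSJSJSJ"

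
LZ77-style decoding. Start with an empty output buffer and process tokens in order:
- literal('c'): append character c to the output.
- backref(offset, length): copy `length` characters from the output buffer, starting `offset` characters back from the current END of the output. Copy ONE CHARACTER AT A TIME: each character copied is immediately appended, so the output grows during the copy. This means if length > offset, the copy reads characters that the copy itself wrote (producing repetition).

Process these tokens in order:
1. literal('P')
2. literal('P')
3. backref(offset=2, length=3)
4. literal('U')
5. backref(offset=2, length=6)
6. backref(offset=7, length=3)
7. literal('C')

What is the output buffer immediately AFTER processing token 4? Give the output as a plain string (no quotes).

Answer: PPPPPU

Derivation:
Token 1: literal('P'). Output: "P"
Token 2: literal('P'). Output: "PP"
Token 3: backref(off=2, len=3) (overlapping!). Copied 'PPP' from pos 0. Output: "PPPPP"
Token 4: literal('U'). Output: "PPPPPU"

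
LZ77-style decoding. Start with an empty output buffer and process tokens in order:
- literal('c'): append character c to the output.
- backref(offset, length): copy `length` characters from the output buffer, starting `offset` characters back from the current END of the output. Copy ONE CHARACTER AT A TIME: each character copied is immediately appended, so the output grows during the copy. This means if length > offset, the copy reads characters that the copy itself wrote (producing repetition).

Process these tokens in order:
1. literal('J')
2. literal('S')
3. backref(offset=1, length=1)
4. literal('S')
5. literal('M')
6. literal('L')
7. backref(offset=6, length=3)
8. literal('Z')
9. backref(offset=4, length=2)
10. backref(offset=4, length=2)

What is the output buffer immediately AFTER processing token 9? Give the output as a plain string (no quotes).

Token 1: literal('J'). Output: "J"
Token 2: literal('S'). Output: "JS"
Token 3: backref(off=1, len=1). Copied 'S' from pos 1. Output: "JSS"
Token 4: literal('S'). Output: "JSSS"
Token 5: literal('M'). Output: "JSSSM"
Token 6: literal('L'). Output: "JSSSML"
Token 7: backref(off=6, len=3). Copied 'JSS' from pos 0. Output: "JSSSMLJSS"
Token 8: literal('Z'). Output: "JSSSMLJSSZ"
Token 9: backref(off=4, len=2). Copied 'JS' from pos 6. Output: "JSSSMLJSSZJS"

Answer: JSSSMLJSSZJS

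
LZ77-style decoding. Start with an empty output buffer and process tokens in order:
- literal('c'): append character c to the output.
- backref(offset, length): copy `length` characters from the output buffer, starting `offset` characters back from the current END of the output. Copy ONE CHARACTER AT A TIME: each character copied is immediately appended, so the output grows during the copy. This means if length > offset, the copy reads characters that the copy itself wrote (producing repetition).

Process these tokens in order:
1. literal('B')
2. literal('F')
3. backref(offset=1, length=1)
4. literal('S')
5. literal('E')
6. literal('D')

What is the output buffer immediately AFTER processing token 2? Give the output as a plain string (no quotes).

Token 1: literal('B'). Output: "B"
Token 2: literal('F'). Output: "BF"

Answer: BF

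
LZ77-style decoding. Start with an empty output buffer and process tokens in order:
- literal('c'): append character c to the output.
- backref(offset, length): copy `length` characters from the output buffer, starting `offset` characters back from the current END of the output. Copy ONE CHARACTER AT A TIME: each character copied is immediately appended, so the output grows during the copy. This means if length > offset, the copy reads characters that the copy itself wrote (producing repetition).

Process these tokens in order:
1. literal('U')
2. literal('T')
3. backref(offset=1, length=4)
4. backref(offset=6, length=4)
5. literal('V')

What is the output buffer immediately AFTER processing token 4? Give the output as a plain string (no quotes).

Answer: UTTTTTUTTT

Derivation:
Token 1: literal('U'). Output: "U"
Token 2: literal('T'). Output: "UT"
Token 3: backref(off=1, len=4) (overlapping!). Copied 'TTTT' from pos 1. Output: "UTTTTT"
Token 4: backref(off=6, len=4). Copied 'UTTT' from pos 0. Output: "UTTTTTUTTT"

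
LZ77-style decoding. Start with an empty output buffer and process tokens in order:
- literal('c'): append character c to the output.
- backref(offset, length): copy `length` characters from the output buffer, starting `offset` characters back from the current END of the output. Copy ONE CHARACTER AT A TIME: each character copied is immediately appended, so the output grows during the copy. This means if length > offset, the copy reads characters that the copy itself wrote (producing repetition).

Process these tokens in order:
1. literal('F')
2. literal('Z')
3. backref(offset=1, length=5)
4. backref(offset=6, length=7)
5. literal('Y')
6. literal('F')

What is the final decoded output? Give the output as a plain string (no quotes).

Answer: FZZZZZZZZZZZZZYF

Derivation:
Token 1: literal('F'). Output: "F"
Token 2: literal('Z'). Output: "FZ"
Token 3: backref(off=1, len=5) (overlapping!). Copied 'ZZZZZ' from pos 1. Output: "FZZZZZZ"
Token 4: backref(off=6, len=7) (overlapping!). Copied 'ZZZZZZZ' from pos 1. Output: "FZZZZZZZZZZZZZ"
Token 5: literal('Y'). Output: "FZZZZZZZZZZZZZY"
Token 6: literal('F'). Output: "FZZZZZZZZZZZZZYF"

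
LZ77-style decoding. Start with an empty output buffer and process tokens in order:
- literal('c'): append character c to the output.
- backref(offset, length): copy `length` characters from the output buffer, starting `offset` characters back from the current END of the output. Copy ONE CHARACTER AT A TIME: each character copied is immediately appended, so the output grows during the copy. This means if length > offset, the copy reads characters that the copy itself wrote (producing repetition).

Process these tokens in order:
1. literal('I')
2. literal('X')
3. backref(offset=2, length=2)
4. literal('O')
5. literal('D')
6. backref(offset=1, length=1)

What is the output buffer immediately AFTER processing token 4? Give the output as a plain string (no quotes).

Token 1: literal('I'). Output: "I"
Token 2: literal('X'). Output: "IX"
Token 3: backref(off=2, len=2). Copied 'IX' from pos 0. Output: "IXIX"
Token 4: literal('O'). Output: "IXIXO"

Answer: IXIXO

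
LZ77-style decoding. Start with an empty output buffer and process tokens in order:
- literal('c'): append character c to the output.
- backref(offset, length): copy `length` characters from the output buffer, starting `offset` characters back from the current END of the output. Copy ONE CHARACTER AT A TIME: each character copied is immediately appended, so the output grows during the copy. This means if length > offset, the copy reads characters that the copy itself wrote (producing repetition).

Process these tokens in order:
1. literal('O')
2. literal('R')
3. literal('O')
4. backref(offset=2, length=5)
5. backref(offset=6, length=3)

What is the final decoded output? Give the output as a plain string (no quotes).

Token 1: literal('O'). Output: "O"
Token 2: literal('R'). Output: "OR"
Token 3: literal('O'). Output: "ORO"
Token 4: backref(off=2, len=5) (overlapping!). Copied 'ROROR' from pos 1. Output: "OROROROR"
Token 5: backref(off=6, len=3). Copied 'ORO' from pos 2. Output: "ORORORORORO"

Answer: ORORORORORO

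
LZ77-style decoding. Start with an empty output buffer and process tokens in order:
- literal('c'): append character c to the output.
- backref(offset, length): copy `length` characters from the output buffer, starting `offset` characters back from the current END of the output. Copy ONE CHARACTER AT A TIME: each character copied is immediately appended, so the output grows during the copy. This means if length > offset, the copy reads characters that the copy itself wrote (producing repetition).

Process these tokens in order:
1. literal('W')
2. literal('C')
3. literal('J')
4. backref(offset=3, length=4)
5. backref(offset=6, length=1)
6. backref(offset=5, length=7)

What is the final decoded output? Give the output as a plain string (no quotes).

Answer: WCJWCJWCWCJWCWC

Derivation:
Token 1: literal('W'). Output: "W"
Token 2: literal('C'). Output: "WC"
Token 3: literal('J'). Output: "WCJ"
Token 4: backref(off=3, len=4) (overlapping!). Copied 'WCJW' from pos 0. Output: "WCJWCJW"
Token 5: backref(off=6, len=1). Copied 'C' from pos 1. Output: "WCJWCJWC"
Token 6: backref(off=5, len=7) (overlapping!). Copied 'WCJWCWC' from pos 3. Output: "WCJWCJWCWCJWCWC"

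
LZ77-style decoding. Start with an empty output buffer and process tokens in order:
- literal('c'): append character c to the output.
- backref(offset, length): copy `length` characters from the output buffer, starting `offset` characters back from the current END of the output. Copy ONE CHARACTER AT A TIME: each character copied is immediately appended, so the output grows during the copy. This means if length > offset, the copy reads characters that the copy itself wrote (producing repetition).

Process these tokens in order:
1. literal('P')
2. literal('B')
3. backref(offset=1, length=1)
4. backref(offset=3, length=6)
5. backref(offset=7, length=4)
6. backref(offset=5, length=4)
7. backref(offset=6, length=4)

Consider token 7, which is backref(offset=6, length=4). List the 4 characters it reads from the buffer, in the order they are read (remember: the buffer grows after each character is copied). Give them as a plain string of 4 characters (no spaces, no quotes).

Answer: BBBB

Derivation:
Token 1: literal('P'). Output: "P"
Token 2: literal('B'). Output: "PB"
Token 3: backref(off=1, len=1). Copied 'B' from pos 1. Output: "PBB"
Token 4: backref(off=3, len=6) (overlapping!). Copied 'PBBPBB' from pos 0. Output: "PBBPBBPBB"
Token 5: backref(off=7, len=4). Copied 'BPBB' from pos 2. Output: "PBBPBBPBBBPBB"
Token 6: backref(off=5, len=4). Copied 'BBPB' from pos 8. Output: "PBBPBBPBBBPBBBBPB"
Token 7: backref(off=6, len=4). Buffer before: "PBBPBBPBBBPBBBBPB" (len 17)
  byte 1: read out[11]='B', append. Buffer now: "PBBPBBPBBBPBBBBPBB"
  byte 2: read out[12]='B', append. Buffer now: "PBBPBBPBBBPBBBBPBBB"
  byte 3: read out[13]='B', append. Buffer now: "PBBPBBPBBBPBBBBPBBBB"
  byte 4: read out[14]='B', append. Buffer now: "PBBPBBPBBBPBBBBPBBBBB"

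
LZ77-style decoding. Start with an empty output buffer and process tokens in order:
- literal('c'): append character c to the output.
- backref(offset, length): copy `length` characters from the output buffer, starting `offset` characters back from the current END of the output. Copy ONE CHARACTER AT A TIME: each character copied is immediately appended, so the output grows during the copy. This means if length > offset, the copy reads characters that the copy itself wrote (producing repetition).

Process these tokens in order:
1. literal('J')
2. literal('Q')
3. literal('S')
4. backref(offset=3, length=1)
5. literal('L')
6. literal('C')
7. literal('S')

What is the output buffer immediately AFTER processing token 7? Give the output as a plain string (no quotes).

Token 1: literal('J'). Output: "J"
Token 2: literal('Q'). Output: "JQ"
Token 3: literal('S'). Output: "JQS"
Token 4: backref(off=3, len=1). Copied 'J' from pos 0. Output: "JQSJ"
Token 5: literal('L'). Output: "JQSJL"
Token 6: literal('C'). Output: "JQSJLC"
Token 7: literal('S'). Output: "JQSJLCS"

Answer: JQSJLCS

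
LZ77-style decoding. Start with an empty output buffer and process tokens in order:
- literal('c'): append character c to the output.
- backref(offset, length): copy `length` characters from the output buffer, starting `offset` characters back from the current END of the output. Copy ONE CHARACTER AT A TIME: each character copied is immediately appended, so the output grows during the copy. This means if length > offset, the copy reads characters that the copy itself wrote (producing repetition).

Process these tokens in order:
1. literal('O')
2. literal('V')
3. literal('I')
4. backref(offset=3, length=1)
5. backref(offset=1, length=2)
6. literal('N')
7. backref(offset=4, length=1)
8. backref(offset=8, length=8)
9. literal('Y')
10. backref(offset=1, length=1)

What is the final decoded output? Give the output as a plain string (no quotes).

Token 1: literal('O'). Output: "O"
Token 2: literal('V'). Output: "OV"
Token 3: literal('I'). Output: "OVI"
Token 4: backref(off=3, len=1). Copied 'O' from pos 0. Output: "OVIO"
Token 5: backref(off=1, len=2) (overlapping!). Copied 'OO' from pos 3. Output: "OVIOOO"
Token 6: literal('N'). Output: "OVIOOON"
Token 7: backref(off=4, len=1). Copied 'O' from pos 3. Output: "OVIOOONO"
Token 8: backref(off=8, len=8). Copied 'OVIOOONO' from pos 0. Output: "OVIOOONOOVIOOONO"
Token 9: literal('Y'). Output: "OVIOOONOOVIOOONOY"
Token 10: backref(off=1, len=1). Copied 'Y' from pos 16. Output: "OVIOOONOOVIOOONOYY"

Answer: OVIOOONOOVIOOONOYY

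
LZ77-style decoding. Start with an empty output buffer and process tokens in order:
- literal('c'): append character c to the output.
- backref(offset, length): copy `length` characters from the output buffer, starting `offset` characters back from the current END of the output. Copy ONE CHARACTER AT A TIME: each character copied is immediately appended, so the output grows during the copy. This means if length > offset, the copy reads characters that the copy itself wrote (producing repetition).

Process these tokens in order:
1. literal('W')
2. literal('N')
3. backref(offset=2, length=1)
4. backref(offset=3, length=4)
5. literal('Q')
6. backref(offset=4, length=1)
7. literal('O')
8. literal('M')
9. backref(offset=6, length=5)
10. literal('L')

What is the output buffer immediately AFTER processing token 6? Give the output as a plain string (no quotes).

Token 1: literal('W'). Output: "W"
Token 2: literal('N'). Output: "WN"
Token 3: backref(off=2, len=1). Copied 'W' from pos 0. Output: "WNW"
Token 4: backref(off=3, len=4) (overlapping!). Copied 'WNWW' from pos 0. Output: "WNWWNWW"
Token 5: literal('Q'). Output: "WNWWNWWQ"
Token 6: backref(off=4, len=1). Copied 'N' from pos 4. Output: "WNWWNWWQN"

Answer: WNWWNWWQN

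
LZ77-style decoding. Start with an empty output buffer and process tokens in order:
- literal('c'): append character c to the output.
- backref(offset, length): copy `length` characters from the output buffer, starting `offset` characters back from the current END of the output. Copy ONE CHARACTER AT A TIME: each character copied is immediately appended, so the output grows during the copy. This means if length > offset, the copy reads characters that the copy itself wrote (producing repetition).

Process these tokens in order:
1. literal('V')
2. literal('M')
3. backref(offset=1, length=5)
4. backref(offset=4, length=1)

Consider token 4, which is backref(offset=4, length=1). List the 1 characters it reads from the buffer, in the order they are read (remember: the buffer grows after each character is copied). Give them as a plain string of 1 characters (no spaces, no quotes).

Answer: M

Derivation:
Token 1: literal('V'). Output: "V"
Token 2: literal('M'). Output: "VM"
Token 3: backref(off=1, len=5) (overlapping!). Copied 'MMMMM' from pos 1. Output: "VMMMMMM"
Token 4: backref(off=4, len=1). Buffer before: "VMMMMMM" (len 7)
  byte 1: read out[3]='M', append. Buffer now: "VMMMMMMM"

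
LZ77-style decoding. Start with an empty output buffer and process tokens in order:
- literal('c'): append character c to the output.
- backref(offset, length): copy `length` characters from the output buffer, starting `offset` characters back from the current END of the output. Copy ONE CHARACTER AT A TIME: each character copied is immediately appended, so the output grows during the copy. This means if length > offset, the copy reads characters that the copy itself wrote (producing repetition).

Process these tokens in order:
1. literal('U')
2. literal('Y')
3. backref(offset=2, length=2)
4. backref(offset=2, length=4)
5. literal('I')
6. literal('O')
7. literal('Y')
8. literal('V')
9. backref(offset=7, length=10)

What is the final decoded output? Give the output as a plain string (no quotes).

Token 1: literal('U'). Output: "U"
Token 2: literal('Y'). Output: "UY"
Token 3: backref(off=2, len=2). Copied 'UY' from pos 0. Output: "UYUY"
Token 4: backref(off=2, len=4) (overlapping!). Copied 'UYUY' from pos 2. Output: "UYUYUYUY"
Token 5: literal('I'). Output: "UYUYUYUYI"
Token 6: literal('O'). Output: "UYUYUYUYIO"
Token 7: literal('Y'). Output: "UYUYUYUYIOY"
Token 8: literal('V'). Output: "UYUYUYUYIOYV"
Token 9: backref(off=7, len=10) (overlapping!). Copied 'YUYIOYVYUY' from pos 5. Output: "UYUYUYUYIOYVYUYIOYVYUY"

Answer: UYUYUYUYIOYVYUYIOYVYUY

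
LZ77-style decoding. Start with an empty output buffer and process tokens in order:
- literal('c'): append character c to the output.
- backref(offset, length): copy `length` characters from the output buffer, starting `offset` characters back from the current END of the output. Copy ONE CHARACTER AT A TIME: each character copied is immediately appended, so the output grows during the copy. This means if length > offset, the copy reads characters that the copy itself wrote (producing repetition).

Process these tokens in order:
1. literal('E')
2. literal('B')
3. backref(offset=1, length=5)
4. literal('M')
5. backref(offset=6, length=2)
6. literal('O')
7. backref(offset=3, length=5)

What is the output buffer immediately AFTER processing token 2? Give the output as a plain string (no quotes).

Answer: EB

Derivation:
Token 1: literal('E'). Output: "E"
Token 2: literal('B'). Output: "EB"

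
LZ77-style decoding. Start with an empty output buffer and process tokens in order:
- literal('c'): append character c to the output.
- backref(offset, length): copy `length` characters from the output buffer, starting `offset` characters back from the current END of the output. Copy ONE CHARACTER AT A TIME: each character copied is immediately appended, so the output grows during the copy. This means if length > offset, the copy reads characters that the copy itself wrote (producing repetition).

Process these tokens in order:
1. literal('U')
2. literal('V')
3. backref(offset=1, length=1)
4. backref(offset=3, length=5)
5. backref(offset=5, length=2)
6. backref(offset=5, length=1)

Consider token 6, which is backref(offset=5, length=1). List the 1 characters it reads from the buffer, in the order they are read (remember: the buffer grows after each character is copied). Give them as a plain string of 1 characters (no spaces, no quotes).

Answer: V

Derivation:
Token 1: literal('U'). Output: "U"
Token 2: literal('V'). Output: "UV"
Token 3: backref(off=1, len=1). Copied 'V' from pos 1. Output: "UVV"
Token 4: backref(off=3, len=5) (overlapping!). Copied 'UVVUV' from pos 0. Output: "UVVUVVUV"
Token 5: backref(off=5, len=2). Copied 'UV' from pos 3. Output: "UVVUVVUVUV"
Token 6: backref(off=5, len=1). Buffer before: "UVVUVVUVUV" (len 10)
  byte 1: read out[5]='V', append. Buffer now: "UVVUVVUVUVV"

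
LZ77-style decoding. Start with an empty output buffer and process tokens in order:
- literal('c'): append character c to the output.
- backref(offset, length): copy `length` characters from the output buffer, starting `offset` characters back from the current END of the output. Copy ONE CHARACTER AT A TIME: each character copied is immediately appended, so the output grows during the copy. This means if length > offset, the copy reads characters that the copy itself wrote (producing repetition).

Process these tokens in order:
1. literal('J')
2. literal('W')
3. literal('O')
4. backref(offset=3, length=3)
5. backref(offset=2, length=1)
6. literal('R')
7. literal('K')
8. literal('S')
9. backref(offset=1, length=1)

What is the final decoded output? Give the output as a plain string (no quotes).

Token 1: literal('J'). Output: "J"
Token 2: literal('W'). Output: "JW"
Token 3: literal('O'). Output: "JWO"
Token 4: backref(off=3, len=3). Copied 'JWO' from pos 0. Output: "JWOJWO"
Token 5: backref(off=2, len=1). Copied 'W' from pos 4. Output: "JWOJWOW"
Token 6: literal('R'). Output: "JWOJWOWR"
Token 7: literal('K'). Output: "JWOJWOWRK"
Token 8: literal('S'). Output: "JWOJWOWRKS"
Token 9: backref(off=1, len=1). Copied 'S' from pos 9. Output: "JWOJWOWRKSS"

Answer: JWOJWOWRKSS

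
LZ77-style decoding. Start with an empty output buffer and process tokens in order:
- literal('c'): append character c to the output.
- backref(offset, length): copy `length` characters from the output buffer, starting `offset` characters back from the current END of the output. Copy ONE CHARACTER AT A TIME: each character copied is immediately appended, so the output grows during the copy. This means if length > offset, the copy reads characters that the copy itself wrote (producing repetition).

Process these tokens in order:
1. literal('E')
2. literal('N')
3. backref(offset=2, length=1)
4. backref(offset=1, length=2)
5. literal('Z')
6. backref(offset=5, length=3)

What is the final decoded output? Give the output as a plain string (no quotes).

Token 1: literal('E'). Output: "E"
Token 2: literal('N'). Output: "EN"
Token 3: backref(off=2, len=1). Copied 'E' from pos 0. Output: "ENE"
Token 4: backref(off=1, len=2) (overlapping!). Copied 'EE' from pos 2. Output: "ENEEE"
Token 5: literal('Z'). Output: "ENEEEZ"
Token 6: backref(off=5, len=3). Copied 'NEE' from pos 1. Output: "ENEEEZNEE"

Answer: ENEEEZNEE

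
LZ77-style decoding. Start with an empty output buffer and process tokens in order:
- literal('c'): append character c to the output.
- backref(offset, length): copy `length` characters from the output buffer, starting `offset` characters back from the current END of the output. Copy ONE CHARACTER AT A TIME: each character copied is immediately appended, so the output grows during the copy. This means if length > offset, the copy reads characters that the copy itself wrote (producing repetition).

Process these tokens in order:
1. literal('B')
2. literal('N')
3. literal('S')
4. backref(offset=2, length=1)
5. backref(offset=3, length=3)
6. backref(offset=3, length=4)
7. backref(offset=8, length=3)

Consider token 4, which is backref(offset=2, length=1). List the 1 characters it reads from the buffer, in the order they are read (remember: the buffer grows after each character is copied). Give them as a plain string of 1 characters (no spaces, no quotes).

Token 1: literal('B'). Output: "B"
Token 2: literal('N'). Output: "BN"
Token 3: literal('S'). Output: "BNS"
Token 4: backref(off=2, len=1). Buffer before: "BNS" (len 3)
  byte 1: read out[1]='N', append. Buffer now: "BNSN"

Answer: N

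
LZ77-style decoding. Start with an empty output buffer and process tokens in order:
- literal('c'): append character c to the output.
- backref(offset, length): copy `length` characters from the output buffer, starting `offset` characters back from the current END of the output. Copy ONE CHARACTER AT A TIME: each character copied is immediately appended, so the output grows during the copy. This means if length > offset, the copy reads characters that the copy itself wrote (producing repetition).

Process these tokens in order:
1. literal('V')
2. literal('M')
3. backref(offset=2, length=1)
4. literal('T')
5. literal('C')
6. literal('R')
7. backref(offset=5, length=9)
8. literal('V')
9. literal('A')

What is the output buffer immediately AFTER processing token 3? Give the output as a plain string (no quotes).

Token 1: literal('V'). Output: "V"
Token 2: literal('M'). Output: "VM"
Token 3: backref(off=2, len=1). Copied 'V' from pos 0. Output: "VMV"

Answer: VMV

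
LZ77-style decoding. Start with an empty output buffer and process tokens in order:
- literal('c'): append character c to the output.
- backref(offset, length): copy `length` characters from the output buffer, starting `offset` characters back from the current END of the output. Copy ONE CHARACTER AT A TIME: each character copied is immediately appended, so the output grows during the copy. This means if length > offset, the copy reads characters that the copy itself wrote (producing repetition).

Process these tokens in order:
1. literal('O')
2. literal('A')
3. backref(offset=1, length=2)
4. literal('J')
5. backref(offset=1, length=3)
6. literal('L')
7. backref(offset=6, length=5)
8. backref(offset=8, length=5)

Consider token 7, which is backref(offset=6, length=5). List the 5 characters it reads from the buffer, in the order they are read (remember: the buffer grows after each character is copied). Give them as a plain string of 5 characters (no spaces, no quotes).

Answer: AJJJJ

Derivation:
Token 1: literal('O'). Output: "O"
Token 2: literal('A'). Output: "OA"
Token 3: backref(off=1, len=2) (overlapping!). Copied 'AA' from pos 1. Output: "OAAA"
Token 4: literal('J'). Output: "OAAAJ"
Token 5: backref(off=1, len=3) (overlapping!). Copied 'JJJ' from pos 4. Output: "OAAAJJJJ"
Token 6: literal('L'). Output: "OAAAJJJJL"
Token 7: backref(off=6, len=5). Buffer before: "OAAAJJJJL" (len 9)
  byte 1: read out[3]='A', append. Buffer now: "OAAAJJJJLA"
  byte 2: read out[4]='J', append. Buffer now: "OAAAJJJJLAJ"
  byte 3: read out[5]='J', append. Buffer now: "OAAAJJJJLAJJ"
  byte 4: read out[6]='J', append. Buffer now: "OAAAJJJJLAJJJ"
  byte 5: read out[7]='J', append. Buffer now: "OAAAJJJJLAJJJJ"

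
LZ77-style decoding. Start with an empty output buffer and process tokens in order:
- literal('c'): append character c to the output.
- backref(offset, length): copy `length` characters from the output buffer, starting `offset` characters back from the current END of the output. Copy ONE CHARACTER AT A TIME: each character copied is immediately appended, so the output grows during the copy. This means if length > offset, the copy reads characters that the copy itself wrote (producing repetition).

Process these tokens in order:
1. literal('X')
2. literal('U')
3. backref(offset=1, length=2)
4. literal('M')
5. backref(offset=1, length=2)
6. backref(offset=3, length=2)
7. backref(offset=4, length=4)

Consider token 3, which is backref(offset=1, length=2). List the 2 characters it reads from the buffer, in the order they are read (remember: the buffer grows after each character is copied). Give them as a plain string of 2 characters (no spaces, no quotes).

Token 1: literal('X'). Output: "X"
Token 2: literal('U'). Output: "XU"
Token 3: backref(off=1, len=2). Buffer before: "XU" (len 2)
  byte 1: read out[1]='U', append. Buffer now: "XUU"
  byte 2: read out[2]='U', append. Buffer now: "XUUU"

Answer: UU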